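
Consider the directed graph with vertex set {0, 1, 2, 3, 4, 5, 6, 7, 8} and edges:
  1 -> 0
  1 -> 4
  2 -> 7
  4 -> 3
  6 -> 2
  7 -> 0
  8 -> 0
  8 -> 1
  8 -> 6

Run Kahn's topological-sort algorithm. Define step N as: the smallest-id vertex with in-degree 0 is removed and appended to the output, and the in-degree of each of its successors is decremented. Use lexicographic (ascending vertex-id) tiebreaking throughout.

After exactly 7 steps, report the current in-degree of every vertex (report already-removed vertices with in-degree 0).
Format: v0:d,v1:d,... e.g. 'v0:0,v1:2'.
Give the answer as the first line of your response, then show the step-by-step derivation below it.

v0:1,v1:0,v2:0,v3:0,v4:0,v5:0,v6:0,v7:0,v8:0

step 1: output 5; order=[5]; indeg=(3,1,1,1,1,0,1,1,0)
step 2: output 8; order=[5,8]; indeg=(2,0,1,1,1,0,0,1,0)
step 3: output 1; order=[5,8,1]; indeg=(1,0,1,1,0,0,0,1,0)
step 4: output 4; order=[5,8,1,4]; indeg=(1,0,1,0,0,0,0,1,0)
step 5: output 3; order=[5,8,1,4,3]; indeg=(1,0,1,0,0,0,0,1,0)
step 6: output 6; order=[5,8,1,4,3,6]; indeg=(1,0,0,0,0,0,0,1,0)
step 7: output 2; order=[5,8,1,4,3,6,2]; indeg=(1,0,0,0,0,0,0,0,0)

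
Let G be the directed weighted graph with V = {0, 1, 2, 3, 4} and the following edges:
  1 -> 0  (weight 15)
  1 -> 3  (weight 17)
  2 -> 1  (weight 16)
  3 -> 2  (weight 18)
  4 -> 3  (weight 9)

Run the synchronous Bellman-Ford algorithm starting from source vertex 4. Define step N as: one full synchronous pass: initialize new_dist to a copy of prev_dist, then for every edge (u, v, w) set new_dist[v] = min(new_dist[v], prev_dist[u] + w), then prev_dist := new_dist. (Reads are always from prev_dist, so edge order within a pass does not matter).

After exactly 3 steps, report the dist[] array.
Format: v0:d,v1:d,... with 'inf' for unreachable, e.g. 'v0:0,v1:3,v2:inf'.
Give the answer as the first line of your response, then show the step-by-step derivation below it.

v0:inf,v1:43,v2:27,v3:9,v4:0

step 1: dist = v0:inf,v1:inf,v2:inf,v3:9,v4:0
step 2: dist = v0:inf,v1:inf,v2:27,v3:9,v4:0
step 3: dist = v0:inf,v1:43,v2:27,v3:9,v4:0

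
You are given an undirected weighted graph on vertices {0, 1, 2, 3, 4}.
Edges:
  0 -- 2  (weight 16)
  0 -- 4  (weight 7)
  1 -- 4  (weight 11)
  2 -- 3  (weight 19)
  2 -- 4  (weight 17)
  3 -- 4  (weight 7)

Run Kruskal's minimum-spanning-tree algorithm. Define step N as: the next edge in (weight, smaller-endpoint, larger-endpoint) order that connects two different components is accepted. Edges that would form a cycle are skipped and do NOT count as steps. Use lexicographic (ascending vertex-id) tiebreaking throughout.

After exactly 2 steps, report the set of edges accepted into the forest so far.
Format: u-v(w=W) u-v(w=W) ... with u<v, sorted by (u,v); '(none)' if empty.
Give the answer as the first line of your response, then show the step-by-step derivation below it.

0-4(w=7) 3-4(w=7)

step 1: add edge 0-4 (w=7); MST = {0-4(w=7)}
step 2: add edge 3-4 (w=7); MST = {0-4(w=7) 3-4(w=7)}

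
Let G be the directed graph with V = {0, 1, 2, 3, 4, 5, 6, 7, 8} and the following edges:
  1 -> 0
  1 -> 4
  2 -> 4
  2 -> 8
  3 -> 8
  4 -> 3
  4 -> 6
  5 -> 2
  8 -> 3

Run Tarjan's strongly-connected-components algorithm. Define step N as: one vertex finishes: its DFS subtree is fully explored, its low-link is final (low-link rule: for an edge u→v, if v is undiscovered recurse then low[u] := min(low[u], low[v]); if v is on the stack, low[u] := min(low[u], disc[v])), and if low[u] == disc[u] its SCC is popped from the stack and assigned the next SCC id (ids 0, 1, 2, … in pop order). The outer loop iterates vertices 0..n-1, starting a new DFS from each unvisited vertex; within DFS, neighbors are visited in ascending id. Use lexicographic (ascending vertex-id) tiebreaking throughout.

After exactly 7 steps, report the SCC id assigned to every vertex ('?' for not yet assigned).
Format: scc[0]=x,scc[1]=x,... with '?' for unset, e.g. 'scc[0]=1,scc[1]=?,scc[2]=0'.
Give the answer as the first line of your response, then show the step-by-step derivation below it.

scc[0]=0,scc[1]=4,scc[2]=5,scc[3]=1,scc[4]=3,scc[5]=?,scc[6]=2,scc[7]=?,scc[8]=1

step 1: low=(low[0]=0,low[1]=?,low[2]=?,low[3]=?,low[4]=?,low[5]=?,low[6]=?,low[7]=?,low[8]=?); scc=(scc[0]=0,scc[1]=?,scc[2]=?,scc[3]=?,scc[4]=?,scc[5]=?,scc[6]=?,scc[7]=?,scc[8]=?)
step 2: low=(low[0]=0,low[1]=1,low[2]=?,low[3]=3,low[4]=2,low[5]=?,low[6]=?,low[7]=?,low[8]=3); scc=(scc[0]=0,scc[1]=?,scc[2]=?,scc[3]=?,scc[4]=?,scc[5]=?,scc[6]=?,scc[7]=?,scc[8]=?)
step 3: low=(low[0]=0,low[1]=1,low[2]=?,low[3]=3,low[4]=2,low[5]=?,low[6]=?,low[7]=?,low[8]=3); scc=(scc[0]=0,scc[1]=?,scc[2]=?,scc[3]=1,scc[4]=?,scc[5]=?,scc[6]=?,scc[7]=?,scc[8]=1)
step 4: low=(low[0]=0,low[1]=1,low[2]=?,low[3]=3,low[4]=2,low[5]=?,low[6]=5,low[7]=?,low[8]=3); scc=(scc[0]=0,scc[1]=?,scc[2]=?,scc[3]=1,scc[4]=?,scc[5]=?,scc[6]=2,scc[7]=?,scc[8]=1)
step 5: low=(low[0]=0,low[1]=1,low[2]=?,low[3]=3,low[4]=2,low[5]=?,low[6]=5,low[7]=?,low[8]=3); scc=(scc[0]=0,scc[1]=?,scc[2]=?,scc[3]=1,scc[4]=3,scc[5]=?,scc[6]=2,scc[7]=?,scc[8]=1)
step 6: low=(low[0]=0,low[1]=1,low[2]=?,low[3]=3,low[4]=2,low[5]=?,low[6]=5,low[7]=?,low[8]=3); scc=(scc[0]=0,scc[1]=4,scc[2]=?,scc[3]=1,scc[4]=3,scc[5]=?,scc[6]=2,scc[7]=?,scc[8]=1)
step 7: low=(low[0]=0,low[1]=1,low[2]=6,low[3]=3,low[4]=2,low[5]=?,low[6]=5,low[7]=?,low[8]=3); scc=(scc[0]=0,scc[1]=4,scc[2]=5,scc[3]=1,scc[4]=3,scc[5]=?,scc[6]=2,scc[7]=?,scc[8]=1)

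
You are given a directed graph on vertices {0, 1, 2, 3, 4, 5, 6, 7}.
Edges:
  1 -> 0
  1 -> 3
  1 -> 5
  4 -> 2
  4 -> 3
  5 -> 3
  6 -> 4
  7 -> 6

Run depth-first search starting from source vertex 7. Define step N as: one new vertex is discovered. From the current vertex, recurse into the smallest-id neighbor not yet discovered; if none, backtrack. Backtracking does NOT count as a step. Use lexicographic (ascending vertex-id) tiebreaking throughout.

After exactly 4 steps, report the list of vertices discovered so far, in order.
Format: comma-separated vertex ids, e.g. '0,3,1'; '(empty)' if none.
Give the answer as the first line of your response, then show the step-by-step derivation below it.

7,6,4,2

step 1: discover 7; path=7; order=7
step 2: discover 6; path=7>6; order=7,6
step 3: discover 4; path=7>6>4; order=7,6,4
step 4: discover 2; path=7>6>4>2; order=7,6,4,2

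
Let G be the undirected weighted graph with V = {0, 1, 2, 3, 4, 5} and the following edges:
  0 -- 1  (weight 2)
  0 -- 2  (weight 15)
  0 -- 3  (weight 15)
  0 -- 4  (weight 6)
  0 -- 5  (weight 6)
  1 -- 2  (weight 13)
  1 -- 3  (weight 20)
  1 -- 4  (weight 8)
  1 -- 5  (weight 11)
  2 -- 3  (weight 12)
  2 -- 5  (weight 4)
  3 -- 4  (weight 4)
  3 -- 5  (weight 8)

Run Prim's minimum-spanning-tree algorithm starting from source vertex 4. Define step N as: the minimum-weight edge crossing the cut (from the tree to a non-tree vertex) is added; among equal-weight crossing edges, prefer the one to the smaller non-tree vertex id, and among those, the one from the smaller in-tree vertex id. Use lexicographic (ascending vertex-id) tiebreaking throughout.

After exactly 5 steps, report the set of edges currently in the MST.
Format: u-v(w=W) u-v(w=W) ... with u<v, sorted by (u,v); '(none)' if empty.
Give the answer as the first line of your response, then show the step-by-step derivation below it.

0-1(w=2) 0-4(w=6) 0-5(w=6) 2-5(w=4) 3-4(w=4)

step 1: add edge 3-4 (w=4); MST = {3-4(w=4)}
step 2: add edge 0-4 (w=6); MST = {0-4(w=6) 3-4(w=4)}
step 3: add edge 0-1 (w=2); MST = {0-1(w=2) 0-4(w=6) 3-4(w=4)}
step 4: add edge 0-5 (w=6); MST = {0-1(w=2) 0-4(w=6) 0-5(w=6) 3-4(w=4)}
step 5: add edge 2-5 (w=4); MST = {0-1(w=2) 0-4(w=6) 0-5(w=6) 2-5(w=4) 3-4(w=4)}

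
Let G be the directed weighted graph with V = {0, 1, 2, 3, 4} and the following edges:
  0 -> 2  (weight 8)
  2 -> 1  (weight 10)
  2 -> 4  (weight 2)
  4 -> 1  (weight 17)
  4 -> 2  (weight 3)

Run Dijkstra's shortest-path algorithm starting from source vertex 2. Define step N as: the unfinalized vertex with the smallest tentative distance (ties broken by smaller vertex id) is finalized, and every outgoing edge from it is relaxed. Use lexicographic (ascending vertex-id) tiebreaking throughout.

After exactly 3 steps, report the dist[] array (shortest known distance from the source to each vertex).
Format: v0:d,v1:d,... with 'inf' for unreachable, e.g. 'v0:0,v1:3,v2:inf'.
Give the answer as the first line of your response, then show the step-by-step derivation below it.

v0:inf,v1:10,v2:0,v3:inf,v4:2

step 1: dist = v0:inf,v1:10,v2:0,v3:inf,v4:2
step 2: dist = v0:inf,v1:10,v2:0,v3:inf,v4:2
step 3: dist = v0:inf,v1:10,v2:0,v3:inf,v4:2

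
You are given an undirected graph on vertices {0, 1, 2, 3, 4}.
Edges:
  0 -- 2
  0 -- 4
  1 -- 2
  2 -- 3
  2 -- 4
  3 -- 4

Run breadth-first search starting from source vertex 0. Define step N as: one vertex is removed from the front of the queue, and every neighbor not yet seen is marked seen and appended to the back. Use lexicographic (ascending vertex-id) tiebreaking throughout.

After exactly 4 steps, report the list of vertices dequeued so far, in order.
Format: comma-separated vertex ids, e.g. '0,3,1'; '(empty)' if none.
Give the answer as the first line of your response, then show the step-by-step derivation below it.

0,2,4,1

step 1: dequeue 0; queue=[2,4]; order=0
step 2: dequeue 2; queue=[4,1,3]; order=0,2
step 3: dequeue 4; queue=[1,3]; order=0,2,4
step 4: dequeue 1; queue=[3]; order=0,2,4,1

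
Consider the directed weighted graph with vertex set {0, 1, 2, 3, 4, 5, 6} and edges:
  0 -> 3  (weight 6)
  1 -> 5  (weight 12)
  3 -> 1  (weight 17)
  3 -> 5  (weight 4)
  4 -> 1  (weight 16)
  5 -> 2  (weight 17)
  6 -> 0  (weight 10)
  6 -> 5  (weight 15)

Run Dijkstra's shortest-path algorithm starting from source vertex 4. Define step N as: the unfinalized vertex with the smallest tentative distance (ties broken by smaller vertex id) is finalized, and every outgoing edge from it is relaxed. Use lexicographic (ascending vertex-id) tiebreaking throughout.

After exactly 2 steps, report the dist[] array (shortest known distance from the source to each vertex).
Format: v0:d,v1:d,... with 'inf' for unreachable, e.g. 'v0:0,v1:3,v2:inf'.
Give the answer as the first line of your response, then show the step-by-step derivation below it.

v0:inf,v1:16,v2:inf,v3:inf,v4:0,v5:28,v6:inf

step 1: dist = v0:inf,v1:16,v2:inf,v3:inf,v4:0,v5:inf,v6:inf
step 2: dist = v0:inf,v1:16,v2:inf,v3:inf,v4:0,v5:28,v6:inf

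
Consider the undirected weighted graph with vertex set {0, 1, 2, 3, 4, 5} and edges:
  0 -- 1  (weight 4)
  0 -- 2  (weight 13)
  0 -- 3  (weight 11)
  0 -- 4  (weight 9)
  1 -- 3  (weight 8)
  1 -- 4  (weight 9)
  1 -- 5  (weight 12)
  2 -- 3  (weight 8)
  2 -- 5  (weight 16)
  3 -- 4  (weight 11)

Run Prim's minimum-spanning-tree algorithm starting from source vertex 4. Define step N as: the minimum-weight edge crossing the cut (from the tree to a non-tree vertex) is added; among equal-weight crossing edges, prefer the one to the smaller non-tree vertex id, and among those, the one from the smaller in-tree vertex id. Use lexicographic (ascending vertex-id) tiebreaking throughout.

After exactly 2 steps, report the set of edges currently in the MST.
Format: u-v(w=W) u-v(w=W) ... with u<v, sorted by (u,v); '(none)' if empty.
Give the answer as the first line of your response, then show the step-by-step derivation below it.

0-1(w=4) 0-4(w=9)

step 1: add edge 0-4 (w=9); MST = {0-4(w=9)}
step 2: add edge 0-1 (w=4); MST = {0-1(w=4) 0-4(w=9)}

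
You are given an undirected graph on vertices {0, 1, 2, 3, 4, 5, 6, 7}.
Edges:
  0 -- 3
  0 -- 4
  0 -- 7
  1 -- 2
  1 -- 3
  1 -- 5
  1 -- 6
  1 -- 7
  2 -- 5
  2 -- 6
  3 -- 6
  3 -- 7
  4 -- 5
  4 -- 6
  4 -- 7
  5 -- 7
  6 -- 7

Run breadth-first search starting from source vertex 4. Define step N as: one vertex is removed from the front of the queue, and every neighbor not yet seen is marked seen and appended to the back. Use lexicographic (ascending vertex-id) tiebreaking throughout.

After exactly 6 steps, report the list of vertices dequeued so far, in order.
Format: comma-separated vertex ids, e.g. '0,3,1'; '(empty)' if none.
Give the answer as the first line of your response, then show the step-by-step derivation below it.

4,0,5,6,7,3

step 1: dequeue 4; queue=[0,5,6,7]; order=4
step 2: dequeue 0; queue=[5,6,7,3]; order=4,0
step 3: dequeue 5; queue=[6,7,3,1,2]; order=4,0,5
step 4: dequeue 6; queue=[7,3,1,2]; order=4,0,5,6
step 5: dequeue 7; queue=[3,1,2]; order=4,0,5,6,7
step 6: dequeue 3; queue=[1,2]; order=4,0,5,6,7,3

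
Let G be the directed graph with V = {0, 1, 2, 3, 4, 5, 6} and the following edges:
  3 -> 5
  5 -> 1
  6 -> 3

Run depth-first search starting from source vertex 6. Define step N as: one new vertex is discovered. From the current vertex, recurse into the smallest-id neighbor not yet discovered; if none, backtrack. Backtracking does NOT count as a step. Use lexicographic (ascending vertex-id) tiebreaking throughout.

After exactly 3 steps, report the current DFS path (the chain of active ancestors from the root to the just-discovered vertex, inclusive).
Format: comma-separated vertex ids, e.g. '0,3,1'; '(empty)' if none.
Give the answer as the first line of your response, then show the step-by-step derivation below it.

6,3,5

step 1: discover 6; path=6; order=6
step 2: discover 3; path=6>3; order=6,3
step 3: discover 5; path=6>3>5; order=6,3,5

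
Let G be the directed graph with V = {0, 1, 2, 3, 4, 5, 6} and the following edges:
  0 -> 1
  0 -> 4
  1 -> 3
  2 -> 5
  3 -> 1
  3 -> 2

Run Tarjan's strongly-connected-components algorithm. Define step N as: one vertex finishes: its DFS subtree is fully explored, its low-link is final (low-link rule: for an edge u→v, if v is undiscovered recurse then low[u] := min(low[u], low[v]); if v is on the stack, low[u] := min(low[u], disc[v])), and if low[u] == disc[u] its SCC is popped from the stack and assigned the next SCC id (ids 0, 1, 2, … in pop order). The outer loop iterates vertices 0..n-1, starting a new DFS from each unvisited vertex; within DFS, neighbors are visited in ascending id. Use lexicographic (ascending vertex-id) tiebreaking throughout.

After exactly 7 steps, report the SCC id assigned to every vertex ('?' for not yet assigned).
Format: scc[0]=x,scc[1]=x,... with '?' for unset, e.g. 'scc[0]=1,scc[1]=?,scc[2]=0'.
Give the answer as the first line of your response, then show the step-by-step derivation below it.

scc[0]=4,scc[1]=2,scc[2]=1,scc[3]=2,scc[4]=3,scc[5]=0,scc[6]=5

step 1: low=(low[0]=0,low[1]=1,low[2]=3,low[3]=1,low[4]=?,low[5]=4,low[6]=?); scc=(scc[0]=?,scc[1]=?,scc[2]=?,scc[3]=?,scc[4]=?,scc[5]=0,scc[6]=?)
step 2: low=(low[0]=0,low[1]=1,low[2]=3,low[3]=1,low[4]=?,low[5]=4,low[6]=?); scc=(scc[0]=?,scc[1]=?,scc[2]=1,scc[3]=?,scc[4]=?,scc[5]=0,scc[6]=?)
step 3: low=(low[0]=0,low[1]=1,low[2]=3,low[3]=1,low[4]=?,low[5]=4,low[6]=?); scc=(scc[0]=?,scc[1]=?,scc[2]=1,scc[3]=?,scc[4]=?,scc[5]=0,scc[6]=?)
step 4: low=(low[0]=0,low[1]=1,low[2]=3,low[3]=1,low[4]=?,low[5]=4,low[6]=?); scc=(scc[0]=?,scc[1]=2,scc[2]=1,scc[3]=2,scc[4]=?,scc[5]=0,scc[6]=?)
step 5: low=(low[0]=0,low[1]=1,low[2]=3,low[3]=1,low[4]=5,low[5]=4,low[6]=?); scc=(scc[0]=?,scc[1]=2,scc[2]=1,scc[3]=2,scc[4]=3,scc[5]=0,scc[6]=?)
step 6: low=(low[0]=0,low[1]=1,low[2]=3,low[3]=1,low[4]=5,low[5]=4,low[6]=?); scc=(scc[0]=4,scc[1]=2,scc[2]=1,scc[3]=2,scc[4]=3,scc[5]=0,scc[6]=?)
step 7: low=(low[0]=0,low[1]=1,low[2]=3,low[3]=1,low[4]=5,low[5]=4,low[6]=6); scc=(scc[0]=4,scc[1]=2,scc[2]=1,scc[3]=2,scc[4]=3,scc[5]=0,scc[6]=5)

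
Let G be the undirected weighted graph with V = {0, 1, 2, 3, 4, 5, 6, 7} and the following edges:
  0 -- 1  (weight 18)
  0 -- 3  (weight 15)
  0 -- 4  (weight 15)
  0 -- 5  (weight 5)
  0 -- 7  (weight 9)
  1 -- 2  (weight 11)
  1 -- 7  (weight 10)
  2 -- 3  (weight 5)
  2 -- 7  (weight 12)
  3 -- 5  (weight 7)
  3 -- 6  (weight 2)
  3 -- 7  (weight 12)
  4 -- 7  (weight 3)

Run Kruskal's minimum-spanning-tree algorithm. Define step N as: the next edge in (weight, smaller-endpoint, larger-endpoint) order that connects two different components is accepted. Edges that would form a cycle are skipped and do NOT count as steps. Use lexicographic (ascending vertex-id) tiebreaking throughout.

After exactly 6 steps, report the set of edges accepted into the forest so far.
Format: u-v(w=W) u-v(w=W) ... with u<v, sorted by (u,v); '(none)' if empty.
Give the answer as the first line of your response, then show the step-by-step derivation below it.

0-5(w=5) 0-7(w=9) 2-3(w=5) 3-5(w=7) 3-6(w=2) 4-7(w=3)

step 1: add edge 3-6 (w=2); MST = {3-6(w=2)}
step 2: add edge 4-7 (w=3); MST = {3-6(w=2) 4-7(w=3)}
step 3: add edge 0-5 (w=5); MST = {0-5(w=5) 3-6(w=2) 4-7(w=3)}
step 4: add edge 2-3 (w=5); MST = {0-5(w=5) 2-3(w=5) 3-6(w=2) 4-7(w=3)}
step 5: add edge 3-5 (w=7); MST = {0-5(w=5) 2-3(w=5) 3-5(w=7) 3-6(w=2) 4-7(w=3)}
step 6: add edge 0-7 (w=9); MST = {0-5(w=5) 0-7(w=9) 2-3(w=5) 3-5(w=7) 3-6(w=2) 4-7(w=3)}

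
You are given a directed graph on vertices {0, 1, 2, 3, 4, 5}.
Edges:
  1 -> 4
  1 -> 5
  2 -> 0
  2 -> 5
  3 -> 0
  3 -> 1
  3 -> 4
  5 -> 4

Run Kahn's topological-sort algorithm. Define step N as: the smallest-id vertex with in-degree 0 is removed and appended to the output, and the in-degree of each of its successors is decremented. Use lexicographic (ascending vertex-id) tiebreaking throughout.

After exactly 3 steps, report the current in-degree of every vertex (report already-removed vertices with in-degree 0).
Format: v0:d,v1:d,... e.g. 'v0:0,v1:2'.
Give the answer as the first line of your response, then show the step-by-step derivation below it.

v0:0,v1:0,v2:0,v3:0,v4:2,v5:1

step 1: output 2; order=[2]; indeg=(1,1,0,0,3,1)
step 2: output 3; order=[2,3]; indeg=(0,0,0,0,2,1)
step 3: output 0; order=[2,3,0]; indeg=(0,0,0,0,2,1)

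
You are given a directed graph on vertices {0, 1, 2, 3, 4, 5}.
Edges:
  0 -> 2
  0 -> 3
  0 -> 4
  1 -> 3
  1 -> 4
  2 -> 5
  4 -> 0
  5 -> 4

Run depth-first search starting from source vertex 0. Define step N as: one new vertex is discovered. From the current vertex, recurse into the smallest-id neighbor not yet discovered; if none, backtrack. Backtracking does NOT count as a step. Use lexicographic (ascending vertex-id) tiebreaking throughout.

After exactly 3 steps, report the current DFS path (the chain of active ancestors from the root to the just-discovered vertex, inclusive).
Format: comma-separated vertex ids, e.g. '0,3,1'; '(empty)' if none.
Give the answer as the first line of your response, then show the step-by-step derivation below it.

0,2,5

step 1: discover 0; path=0; order=0
step 2: discover 2; path=0>2; order=0,2
step 3: discover 5; path=0>2>5; order=0,2,5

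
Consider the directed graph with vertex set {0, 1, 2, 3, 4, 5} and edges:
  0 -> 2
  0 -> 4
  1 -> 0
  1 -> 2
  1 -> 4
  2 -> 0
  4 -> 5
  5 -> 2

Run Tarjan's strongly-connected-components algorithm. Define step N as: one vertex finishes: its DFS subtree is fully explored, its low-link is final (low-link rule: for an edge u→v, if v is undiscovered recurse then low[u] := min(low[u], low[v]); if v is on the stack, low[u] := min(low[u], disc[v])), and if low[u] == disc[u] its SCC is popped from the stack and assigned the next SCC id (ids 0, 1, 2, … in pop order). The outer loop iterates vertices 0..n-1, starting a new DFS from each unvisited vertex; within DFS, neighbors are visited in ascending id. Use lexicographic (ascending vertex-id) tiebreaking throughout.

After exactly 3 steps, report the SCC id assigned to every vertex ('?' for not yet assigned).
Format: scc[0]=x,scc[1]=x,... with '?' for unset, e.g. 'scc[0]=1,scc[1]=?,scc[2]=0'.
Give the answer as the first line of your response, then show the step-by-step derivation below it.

scc[0]=?,scc[1]=?,scc[2]=?,scc[3]=?,scc[4]=?,scc[5]=?

step 1: low=(low[0]=0,low[1]=?,low[2]=0,low[3]=?,low[4]=?,low[5]=?); scc=(scc[0]=?,scc[1]=?,scc[2]=?,scc[3]=?,scc[4]=?,scc[5]=?)
step 2: low=(low[0]=0,low[1]=?,low[2]=0,low[3]=?,low[4]=2,low[5]=1); scc=(scc[0]=?,scc[1]=?,scc[2]=?,scc[3]=?,scc[4]=?,scc[5]=?)
step 3: low=(low[0]=0,low[1]=?,low[2]=0,low[3]=?,low[4]=1,low[5]=1); scc=(scc[0]=?,scc[1]=?,scc[2]=?,scc[3]=?,scc[4]=?,scc[5]=?)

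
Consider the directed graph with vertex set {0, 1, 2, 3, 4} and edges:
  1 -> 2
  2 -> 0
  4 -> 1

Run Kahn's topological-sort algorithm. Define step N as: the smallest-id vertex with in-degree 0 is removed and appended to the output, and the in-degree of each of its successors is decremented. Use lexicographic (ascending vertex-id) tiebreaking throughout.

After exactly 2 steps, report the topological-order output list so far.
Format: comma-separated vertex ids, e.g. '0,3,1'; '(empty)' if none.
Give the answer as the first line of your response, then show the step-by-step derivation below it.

3,4

step 1: output 3; order=[3]; indeg=(1,1,1,0,0)
step 2: output 4; order=[3,4]; indeg=(1,0,1,0,0)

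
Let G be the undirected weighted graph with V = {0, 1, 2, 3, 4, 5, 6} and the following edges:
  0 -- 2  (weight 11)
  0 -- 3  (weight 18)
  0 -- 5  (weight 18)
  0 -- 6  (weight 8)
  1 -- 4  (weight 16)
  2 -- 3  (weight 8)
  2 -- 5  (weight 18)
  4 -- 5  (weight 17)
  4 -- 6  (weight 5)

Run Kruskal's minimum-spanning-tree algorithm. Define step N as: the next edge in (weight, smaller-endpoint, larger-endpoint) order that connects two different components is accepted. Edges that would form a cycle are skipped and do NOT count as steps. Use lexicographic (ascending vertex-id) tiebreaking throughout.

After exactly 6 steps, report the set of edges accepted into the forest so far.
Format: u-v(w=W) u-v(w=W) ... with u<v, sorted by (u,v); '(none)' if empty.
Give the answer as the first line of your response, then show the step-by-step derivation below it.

0-2(w=11) 0-6(w=8) 1-4(w=16) 2-3(w=8) 4-5(w=17) 4-6(w=5)

step 1: add edge 4-6 (w=5); MST = {4-6(w=5)}
step 2: add edge 0-6 (w=8); MST = {0-6(w=8) 4-6(w=5)}
step 3: add edge 2-3 (w=8); MST = {0-6(w=8) 2-3(w=8) 4-6(w=5)}
step 4: add edge 0-2 (w=11); MST = {0-2(w=11) 0-6(w=8) 2-3(w=8) 4-6(w=5)}
step 5: add edge 1-4 (w=16); MST = {0-2(w=11) 0-6(w=8) 1-4(w=16) 2-3(w=8) 4-6(w=5)}
step 6: add edge 4-5 (w=17); MST = {0-2(w=11) 0-6(w=8) 1-4(w=16) 2-3(w=8) 4-5(w=17) 4-6(w=5)}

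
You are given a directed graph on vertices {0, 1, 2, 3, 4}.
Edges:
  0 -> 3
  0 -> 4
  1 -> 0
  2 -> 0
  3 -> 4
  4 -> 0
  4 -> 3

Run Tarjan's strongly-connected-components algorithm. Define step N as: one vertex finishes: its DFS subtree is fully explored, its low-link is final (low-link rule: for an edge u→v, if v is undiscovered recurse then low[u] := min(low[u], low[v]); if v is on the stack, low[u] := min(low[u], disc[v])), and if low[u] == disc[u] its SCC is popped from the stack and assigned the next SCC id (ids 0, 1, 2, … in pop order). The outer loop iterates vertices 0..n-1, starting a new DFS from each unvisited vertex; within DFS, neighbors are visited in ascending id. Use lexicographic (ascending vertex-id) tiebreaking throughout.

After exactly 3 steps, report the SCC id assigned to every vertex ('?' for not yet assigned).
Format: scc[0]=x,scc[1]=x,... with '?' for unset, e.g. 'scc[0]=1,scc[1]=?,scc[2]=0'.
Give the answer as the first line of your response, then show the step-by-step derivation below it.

scc[0]=0,scc[1]=?,scc[2]=?,scc[3]=0,scc[4]=0

step 1: low=(low[0]=0,low[1]=?,low[2]=?,low[3]=1,low[4]=0); scc=(scc[0]=?,scc[1]=?,scc[2]=?,scc[3]=?,scc[4]=?)
step 2: low=(low[0]=0,low[1]=?,low[2]=?,low[3]=0,low[4]=0); scc=(scc[0]=?,scc[1]=?,scc[2]=?,scc[3]=?,scc[4]=?)
step 3: low=(low[0]=0,low[1]=?,low[2]=?,low[3]=0,low[4]=0); scc=(scc[0]=0,scc[1]=?,scc[2]=?,scc[3]=0,scc[4]=0)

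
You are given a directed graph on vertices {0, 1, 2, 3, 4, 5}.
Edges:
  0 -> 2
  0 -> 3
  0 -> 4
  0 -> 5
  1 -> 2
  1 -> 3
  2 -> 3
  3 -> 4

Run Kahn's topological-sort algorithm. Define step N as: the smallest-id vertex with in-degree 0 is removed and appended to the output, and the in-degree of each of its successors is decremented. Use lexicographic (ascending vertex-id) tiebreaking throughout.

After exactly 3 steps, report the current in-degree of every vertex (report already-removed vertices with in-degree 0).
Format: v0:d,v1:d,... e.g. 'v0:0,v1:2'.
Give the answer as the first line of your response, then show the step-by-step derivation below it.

v0:0,v1:0,v2:0,v3:0,v4:1,v5:0

step 1: output 0; order=[0]; indeg=(0,0,1,2,1,0)
step 2: output 1; order=[0,1]; indeg=(0,0,0,1,1,0)
step 3: output 2; order=[0,1,2]; indeg=(0,0,0,0,1,0)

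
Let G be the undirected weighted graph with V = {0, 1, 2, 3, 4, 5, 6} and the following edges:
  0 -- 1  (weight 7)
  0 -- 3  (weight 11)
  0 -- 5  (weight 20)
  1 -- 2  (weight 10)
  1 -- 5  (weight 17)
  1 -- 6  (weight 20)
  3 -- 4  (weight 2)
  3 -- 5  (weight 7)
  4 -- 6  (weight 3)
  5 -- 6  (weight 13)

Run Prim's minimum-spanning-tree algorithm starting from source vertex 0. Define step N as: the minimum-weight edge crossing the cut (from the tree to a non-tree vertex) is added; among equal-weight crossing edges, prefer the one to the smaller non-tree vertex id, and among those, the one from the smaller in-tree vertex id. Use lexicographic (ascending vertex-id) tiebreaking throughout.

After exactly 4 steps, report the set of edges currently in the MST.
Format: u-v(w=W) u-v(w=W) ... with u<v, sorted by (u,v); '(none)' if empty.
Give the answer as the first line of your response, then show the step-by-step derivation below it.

0-1(w=7) 0-3(w=11) 1-2(w=10) 3-4(w=2)

step 1: add edge 0-1 (w=7); MST = {0-1(w=7)}
step 2: add edge 1-2 (w=10); MST = {0-1(w=7) 1-2(w=10)}
step 3: add edge 0-3 (w=11); MST = {0-1(w=7) 0-3(w=11) 1-2(w=10)}
step 4: add edge 3-4 (w=2); MST = {0-1(w=7) 0-3(w=11) 1-2(w=10) 3-4(w=2)}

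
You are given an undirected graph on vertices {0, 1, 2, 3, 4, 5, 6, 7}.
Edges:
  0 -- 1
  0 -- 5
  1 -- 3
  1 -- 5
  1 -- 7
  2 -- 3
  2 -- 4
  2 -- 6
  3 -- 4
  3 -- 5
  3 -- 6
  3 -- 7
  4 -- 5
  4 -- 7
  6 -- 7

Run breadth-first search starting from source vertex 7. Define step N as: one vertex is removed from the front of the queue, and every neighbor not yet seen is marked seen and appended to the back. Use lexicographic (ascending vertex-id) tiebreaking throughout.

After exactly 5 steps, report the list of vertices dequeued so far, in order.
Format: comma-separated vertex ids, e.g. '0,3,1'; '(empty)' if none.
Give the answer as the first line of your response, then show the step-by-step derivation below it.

7,1,3,4,6

step 1: dequeue 7; queue=[1,3,4,6]; order=7
step 2: dequeue 1; queue=[3,4,6,0,5]; order=7,1
step 3: dequeue 3; queue=[4,6,0,5,2]; order=7,1,3
step 4: dequeue 4; queue=[6,0,5,2]; order=7,1,3,4
step 5: dequeue 6; queue=[0,5,2]; order=7,1,3,4,6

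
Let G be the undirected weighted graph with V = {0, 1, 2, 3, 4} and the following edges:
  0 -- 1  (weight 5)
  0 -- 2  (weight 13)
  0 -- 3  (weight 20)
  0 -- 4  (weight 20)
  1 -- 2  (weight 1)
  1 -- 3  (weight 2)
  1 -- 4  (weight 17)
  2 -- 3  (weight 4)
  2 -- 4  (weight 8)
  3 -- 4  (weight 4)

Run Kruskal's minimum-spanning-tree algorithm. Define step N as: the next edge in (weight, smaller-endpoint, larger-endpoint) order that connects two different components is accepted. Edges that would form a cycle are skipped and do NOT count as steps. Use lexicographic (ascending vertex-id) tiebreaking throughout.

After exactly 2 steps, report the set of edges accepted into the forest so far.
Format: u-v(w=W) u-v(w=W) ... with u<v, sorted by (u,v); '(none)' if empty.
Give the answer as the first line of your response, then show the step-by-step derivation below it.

1-2(w=1) 1-3(w=2)

step 1: add edge 1-2 (w=1); MST = {1-2(w=1)}
step 2: add edge 1-3 (w=2); MST = {1-2(w=1) 1-3(w=2)}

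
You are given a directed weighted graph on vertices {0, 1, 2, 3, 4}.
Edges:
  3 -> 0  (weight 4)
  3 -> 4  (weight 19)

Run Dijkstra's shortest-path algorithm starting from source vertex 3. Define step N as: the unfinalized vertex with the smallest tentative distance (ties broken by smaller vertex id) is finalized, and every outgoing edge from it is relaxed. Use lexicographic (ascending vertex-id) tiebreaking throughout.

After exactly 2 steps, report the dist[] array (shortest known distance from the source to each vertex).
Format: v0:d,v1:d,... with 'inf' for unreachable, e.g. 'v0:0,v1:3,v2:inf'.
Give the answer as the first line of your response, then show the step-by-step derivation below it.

v0:4,v1:inf,v2:inf,v3:0,v4:19

step 1: dist = v0:4,v1:inf,v2:inf,v3:0,v4:19
step 2: dist = v0:4,v1:inf,v2:inf,v3:0,v4:19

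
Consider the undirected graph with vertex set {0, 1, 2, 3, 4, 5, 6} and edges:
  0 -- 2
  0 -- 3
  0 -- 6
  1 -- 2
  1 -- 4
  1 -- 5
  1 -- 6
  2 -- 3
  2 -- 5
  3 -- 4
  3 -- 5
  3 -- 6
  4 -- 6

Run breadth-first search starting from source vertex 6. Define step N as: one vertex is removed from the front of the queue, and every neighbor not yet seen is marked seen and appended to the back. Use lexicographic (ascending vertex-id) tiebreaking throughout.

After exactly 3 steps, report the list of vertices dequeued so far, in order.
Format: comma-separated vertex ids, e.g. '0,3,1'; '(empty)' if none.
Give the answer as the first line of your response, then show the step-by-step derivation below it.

6,0,1

step 1: dequeue 6; queue=[0,1,3,4]; order=6
step 2: dequeue 0; queue=[1,3,4,2]; order=6,0
step 3: dequeue 1; queue=[3,4,2,5]; order=6,0,1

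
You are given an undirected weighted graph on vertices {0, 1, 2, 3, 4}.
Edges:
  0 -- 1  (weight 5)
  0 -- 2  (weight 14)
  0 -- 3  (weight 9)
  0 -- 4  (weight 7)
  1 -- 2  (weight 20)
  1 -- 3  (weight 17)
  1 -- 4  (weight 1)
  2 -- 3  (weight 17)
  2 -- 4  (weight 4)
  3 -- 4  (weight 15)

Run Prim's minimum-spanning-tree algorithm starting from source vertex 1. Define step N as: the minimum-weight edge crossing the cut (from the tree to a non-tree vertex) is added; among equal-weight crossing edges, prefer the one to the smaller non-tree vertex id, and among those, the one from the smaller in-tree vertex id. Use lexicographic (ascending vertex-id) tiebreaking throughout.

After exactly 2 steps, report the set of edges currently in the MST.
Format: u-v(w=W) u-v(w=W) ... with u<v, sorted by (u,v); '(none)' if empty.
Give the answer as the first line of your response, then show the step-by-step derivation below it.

1-4(w=1) 2-4(w=4)

step 1: add edge 1-4 (w=1); MST = {1-4(w=1)}
step 2: add edge 2-4 (w=4); MST = {1-4(w=1) 2-4(w=4)}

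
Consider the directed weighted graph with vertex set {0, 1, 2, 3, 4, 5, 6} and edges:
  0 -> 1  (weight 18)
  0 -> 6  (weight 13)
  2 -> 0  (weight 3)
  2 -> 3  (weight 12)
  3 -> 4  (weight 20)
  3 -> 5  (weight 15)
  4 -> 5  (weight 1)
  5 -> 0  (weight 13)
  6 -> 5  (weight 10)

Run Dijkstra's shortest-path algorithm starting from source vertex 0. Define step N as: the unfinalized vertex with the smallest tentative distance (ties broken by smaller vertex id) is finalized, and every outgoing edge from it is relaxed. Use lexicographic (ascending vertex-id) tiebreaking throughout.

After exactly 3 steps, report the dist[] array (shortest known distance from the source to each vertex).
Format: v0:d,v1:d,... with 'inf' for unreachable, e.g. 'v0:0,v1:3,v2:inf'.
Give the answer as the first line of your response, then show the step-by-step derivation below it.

v0:0,v1:18,v2:inf,v3:inf,v4:inf,v5:23,v6:13

step 1: dist = v0:0,v1:18,v2:inf,v3:inf,v4:inf,v5:inf,v6:13
step 2: dist = v0:0,v1:18,v2:inf,v3:inf,v4:inf,v5:23,v6:13
step 3: dist = v0:0,v1:18,v2:inf,v3:inf,v4:inf,v5:23,v6:13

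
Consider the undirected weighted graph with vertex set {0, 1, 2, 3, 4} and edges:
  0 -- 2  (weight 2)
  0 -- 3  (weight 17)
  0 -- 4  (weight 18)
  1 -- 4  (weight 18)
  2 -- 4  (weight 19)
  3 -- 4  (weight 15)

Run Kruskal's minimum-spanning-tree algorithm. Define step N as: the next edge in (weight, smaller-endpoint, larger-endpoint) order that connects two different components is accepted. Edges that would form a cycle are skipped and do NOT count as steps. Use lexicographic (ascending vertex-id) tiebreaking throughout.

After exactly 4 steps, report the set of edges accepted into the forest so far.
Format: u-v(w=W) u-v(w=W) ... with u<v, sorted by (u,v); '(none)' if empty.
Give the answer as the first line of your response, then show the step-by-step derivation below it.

0-2(w=2) 0-3(w=17) 1-4(w=18) 3-4(w=15)

step 1: add edge 0-2 (w=2); MST = {0-2(w=2)}
step 2: add edge 3-4 (w=15); MST = {0-2(w=2) 3-4(w=15)}
step 3: add edge 0-3 (w=17); MST = {0-2(w=2) 0-3(w=17) 3-4(w=15)}
step 4: add edge 1-4 (w=18); MST = {0-2(w=2) 0-3(w=17) 1-4(w=18) 3-4(w=15)}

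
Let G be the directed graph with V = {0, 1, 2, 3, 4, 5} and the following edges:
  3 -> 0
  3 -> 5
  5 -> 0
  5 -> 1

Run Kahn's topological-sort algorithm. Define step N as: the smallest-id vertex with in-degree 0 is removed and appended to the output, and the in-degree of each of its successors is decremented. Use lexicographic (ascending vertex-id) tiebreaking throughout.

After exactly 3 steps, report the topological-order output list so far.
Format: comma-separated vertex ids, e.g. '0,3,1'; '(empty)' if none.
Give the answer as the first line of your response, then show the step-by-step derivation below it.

2,3,4

step 1: output 2; order=[2]; indeg=(2,1,0,0,0,1)
step 2: output 3; order=[2,3]; indeg=(1,1,0,0,0,0)
step 3: output 4; order=[2,3,4]; indeg=(1,1,0,0,0,0)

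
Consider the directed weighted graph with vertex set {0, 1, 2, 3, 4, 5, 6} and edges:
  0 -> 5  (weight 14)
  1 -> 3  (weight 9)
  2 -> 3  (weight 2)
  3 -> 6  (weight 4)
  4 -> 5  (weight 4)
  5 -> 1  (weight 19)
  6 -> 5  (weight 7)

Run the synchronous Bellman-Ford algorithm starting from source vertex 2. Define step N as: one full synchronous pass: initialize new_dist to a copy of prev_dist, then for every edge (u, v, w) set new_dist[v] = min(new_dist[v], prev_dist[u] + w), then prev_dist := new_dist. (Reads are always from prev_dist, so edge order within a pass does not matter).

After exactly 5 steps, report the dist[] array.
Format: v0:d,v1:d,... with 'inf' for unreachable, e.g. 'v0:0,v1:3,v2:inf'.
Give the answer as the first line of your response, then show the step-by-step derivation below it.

v0:inf,v1:32,v2:0,v3:2,v4:inf,v5:13,v6:6

step 1: dist = v0:inf,v1:inf,v2:0,v3:2,v4:inf,v5:inf,v6:inf
step 2: dist = v0:inf,v1:inf,v2:0,v3:2,v4:inf,v5:inf,v6:6
step 3: dist = v0:inf,v1:inf,v2:0,v3:2,v4:inf,v5:13,v6:6
step 4: dist = v0:inf,v1:32,v2:0,v3:2,v4:inf,v5:13,v6:6
step 5: dist = v0:inf,v1:32,v2:0,v3:2,v4:inf,v5:13,v6:6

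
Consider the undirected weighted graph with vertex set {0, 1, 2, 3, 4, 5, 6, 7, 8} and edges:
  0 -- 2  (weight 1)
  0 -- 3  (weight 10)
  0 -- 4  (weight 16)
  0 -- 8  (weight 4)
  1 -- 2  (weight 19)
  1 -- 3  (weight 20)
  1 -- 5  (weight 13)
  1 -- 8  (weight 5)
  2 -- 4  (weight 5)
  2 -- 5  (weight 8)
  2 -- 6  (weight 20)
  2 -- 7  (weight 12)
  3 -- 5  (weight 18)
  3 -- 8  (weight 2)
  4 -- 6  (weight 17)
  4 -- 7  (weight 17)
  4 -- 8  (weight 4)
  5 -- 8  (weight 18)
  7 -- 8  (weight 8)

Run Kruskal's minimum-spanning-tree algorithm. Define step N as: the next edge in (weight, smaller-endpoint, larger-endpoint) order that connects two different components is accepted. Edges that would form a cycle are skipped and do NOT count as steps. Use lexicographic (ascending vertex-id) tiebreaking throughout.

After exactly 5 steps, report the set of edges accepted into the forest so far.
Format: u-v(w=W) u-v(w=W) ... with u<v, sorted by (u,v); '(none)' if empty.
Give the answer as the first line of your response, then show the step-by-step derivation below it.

0-2(w=1) 0-8(w=4) 1-8(w=5) 3-8(w=2) 4-8(w=4)

step 1: add edge 0-2 (w=1); MST = {0-2(w=1)}
step 2: add edge 3-8 (w=2); MST = {0-2(w=1) 3-8(w=2)}
step 3: add edge 0-8 (w=4); MST = {0-2(w=1) 0-8(w=4) 3-8(w=2)}
step 4: add edge 4-8 (w=4); MST = {0-2(w=1) 0-8(w=4) 3-8(w=2) 4-8(w=4)}
step 5: add edge 1-8 (w=5); MST = {0-2(w=1) 0-8(w=4) 1-8(w=5) 3-8(w=2) 4-8(w=4)}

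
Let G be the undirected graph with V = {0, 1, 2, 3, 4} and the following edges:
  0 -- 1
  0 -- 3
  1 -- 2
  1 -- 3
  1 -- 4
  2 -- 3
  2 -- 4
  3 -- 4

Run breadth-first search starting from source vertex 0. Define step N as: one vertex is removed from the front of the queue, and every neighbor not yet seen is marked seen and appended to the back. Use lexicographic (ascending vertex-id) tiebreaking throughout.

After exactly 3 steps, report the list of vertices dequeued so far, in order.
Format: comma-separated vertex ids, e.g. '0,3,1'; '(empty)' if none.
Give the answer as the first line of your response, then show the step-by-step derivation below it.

0,1,3

step 1: dequeue 0; queue=[1,3]; order=0
step 2: dequeue 1; queue=[3,2,4]; order=0,1
step 3: dequeue 3; queue=[2,4]; order=0,1,3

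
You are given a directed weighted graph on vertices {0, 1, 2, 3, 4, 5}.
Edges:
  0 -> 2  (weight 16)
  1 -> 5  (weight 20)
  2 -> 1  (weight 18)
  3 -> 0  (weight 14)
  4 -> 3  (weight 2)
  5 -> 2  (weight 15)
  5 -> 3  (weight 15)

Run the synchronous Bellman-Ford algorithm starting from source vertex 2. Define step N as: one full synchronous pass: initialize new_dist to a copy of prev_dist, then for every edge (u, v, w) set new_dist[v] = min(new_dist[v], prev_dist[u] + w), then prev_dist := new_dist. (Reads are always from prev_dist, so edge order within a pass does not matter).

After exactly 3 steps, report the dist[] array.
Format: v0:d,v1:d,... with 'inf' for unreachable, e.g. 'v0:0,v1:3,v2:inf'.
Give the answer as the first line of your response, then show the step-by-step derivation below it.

v0:inf,v1:18,v2:0,v3:53,v4:inf,v5:38

step 1: dist = v0:inf,v1:18,v2:0,v3:inf,v4:inf,v5:inf
step 2: dist = v0:inf,v1:18,v2:0,v3:inf,v4:inf,v5:38
step 3: dist = v0:inf,v1:18,v2:0,v3:53,v4:inf,v5:38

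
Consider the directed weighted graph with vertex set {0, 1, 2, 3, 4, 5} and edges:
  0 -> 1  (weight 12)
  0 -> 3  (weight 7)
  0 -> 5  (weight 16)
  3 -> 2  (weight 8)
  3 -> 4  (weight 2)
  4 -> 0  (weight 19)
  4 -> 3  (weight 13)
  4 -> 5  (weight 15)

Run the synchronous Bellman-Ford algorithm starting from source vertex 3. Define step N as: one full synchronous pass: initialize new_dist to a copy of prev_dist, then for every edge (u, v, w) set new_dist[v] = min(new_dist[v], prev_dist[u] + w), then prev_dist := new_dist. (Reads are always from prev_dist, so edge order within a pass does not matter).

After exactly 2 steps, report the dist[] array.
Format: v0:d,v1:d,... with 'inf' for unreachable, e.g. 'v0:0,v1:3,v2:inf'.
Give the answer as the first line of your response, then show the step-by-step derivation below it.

v0:21,v1:inf,v2:8,v3:0,v4:2,v5:17

step 1: dist = v0:inf,v1:inf,v2:8,v3:0,v4:2,v5:inf
step 2: dist = v0:21,v1:inf,v2:8,v3:0,v4:2,v5:17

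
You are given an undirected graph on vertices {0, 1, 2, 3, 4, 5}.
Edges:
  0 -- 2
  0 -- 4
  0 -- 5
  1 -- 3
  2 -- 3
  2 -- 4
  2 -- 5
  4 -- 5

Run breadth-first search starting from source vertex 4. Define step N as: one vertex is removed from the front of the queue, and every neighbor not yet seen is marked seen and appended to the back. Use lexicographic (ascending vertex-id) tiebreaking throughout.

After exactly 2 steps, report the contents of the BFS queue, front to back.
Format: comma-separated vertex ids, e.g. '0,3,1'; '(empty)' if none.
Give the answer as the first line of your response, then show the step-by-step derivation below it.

2,5

step 1: dequeue 4; queue=[0,2,5]; order=4
step 2: dequeue 0; queue=[2,5]; order=4,0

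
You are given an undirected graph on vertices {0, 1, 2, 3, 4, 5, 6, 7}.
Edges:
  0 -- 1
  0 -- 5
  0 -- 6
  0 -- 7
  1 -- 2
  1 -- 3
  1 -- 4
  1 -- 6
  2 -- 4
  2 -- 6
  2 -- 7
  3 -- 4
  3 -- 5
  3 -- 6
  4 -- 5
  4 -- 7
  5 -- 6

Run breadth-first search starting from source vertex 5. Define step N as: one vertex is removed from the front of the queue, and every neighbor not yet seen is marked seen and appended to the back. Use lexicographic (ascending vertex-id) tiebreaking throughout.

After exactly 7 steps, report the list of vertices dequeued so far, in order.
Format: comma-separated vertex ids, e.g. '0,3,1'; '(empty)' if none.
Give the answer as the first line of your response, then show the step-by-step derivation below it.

5,0,3,4,6,1,7

step 1: dequeue 5; queue=[0,3,4,6]; order=5
step 2: dequeue 0; queue=[3,4,6,1,7]; order=5,0
step 3: dequeue 3; queue=[4,6,1,7]; order=5,0,3
step 4: dequeue 4; queue=[6,1,7,2]; order=5,0,3,4
step 5: dequeue 6; queue=[1,7,2]; order=5,0,3,4,6
step 6: dequeue 1; queue=[7,2]; order=5,0,3,4,6,1
step 7: dequeue 7; queue=[2]; order=5,0,3,4,6,1,7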